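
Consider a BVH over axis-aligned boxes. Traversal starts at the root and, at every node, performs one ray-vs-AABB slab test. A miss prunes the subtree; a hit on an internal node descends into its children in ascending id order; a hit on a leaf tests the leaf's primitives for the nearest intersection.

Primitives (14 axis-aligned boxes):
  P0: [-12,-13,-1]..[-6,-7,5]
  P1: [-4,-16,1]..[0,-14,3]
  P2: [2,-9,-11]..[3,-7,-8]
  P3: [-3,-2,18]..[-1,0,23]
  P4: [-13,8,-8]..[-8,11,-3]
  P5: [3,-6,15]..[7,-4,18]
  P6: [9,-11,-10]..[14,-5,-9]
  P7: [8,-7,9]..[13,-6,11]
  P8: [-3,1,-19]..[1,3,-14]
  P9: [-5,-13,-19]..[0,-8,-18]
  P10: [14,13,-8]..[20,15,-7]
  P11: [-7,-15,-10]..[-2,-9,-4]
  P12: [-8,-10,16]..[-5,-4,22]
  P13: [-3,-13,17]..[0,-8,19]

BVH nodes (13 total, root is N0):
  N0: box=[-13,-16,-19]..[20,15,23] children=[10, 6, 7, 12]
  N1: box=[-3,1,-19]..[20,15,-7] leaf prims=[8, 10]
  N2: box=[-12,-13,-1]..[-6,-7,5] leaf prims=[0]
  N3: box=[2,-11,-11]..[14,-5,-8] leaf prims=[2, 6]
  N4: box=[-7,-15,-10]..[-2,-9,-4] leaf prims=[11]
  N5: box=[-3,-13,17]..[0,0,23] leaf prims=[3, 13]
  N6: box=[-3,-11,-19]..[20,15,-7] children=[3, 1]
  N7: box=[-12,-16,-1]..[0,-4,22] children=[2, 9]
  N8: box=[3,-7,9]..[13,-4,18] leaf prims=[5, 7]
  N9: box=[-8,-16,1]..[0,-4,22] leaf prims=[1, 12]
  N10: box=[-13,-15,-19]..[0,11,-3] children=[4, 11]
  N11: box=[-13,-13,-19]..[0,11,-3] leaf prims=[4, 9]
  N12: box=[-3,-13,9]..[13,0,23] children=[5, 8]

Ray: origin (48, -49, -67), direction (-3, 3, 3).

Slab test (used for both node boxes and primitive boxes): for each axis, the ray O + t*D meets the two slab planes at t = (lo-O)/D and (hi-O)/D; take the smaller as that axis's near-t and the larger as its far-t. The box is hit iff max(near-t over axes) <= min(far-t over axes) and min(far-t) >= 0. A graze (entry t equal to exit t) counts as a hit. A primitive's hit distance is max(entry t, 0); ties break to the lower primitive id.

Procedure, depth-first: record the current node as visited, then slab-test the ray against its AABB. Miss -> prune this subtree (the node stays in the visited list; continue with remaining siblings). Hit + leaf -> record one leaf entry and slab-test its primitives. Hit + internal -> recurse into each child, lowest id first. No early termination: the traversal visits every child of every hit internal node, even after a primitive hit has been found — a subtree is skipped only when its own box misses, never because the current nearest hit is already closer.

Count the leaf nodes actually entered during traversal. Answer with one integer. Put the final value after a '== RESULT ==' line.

Trace the traversal:
N0 x:[28/3,61/3] y:[11,64/3] z:[16,30] -> hit [16,61/3], descend [6, 7, 10, 12]
  N6 x:[28/3,17] y:[38/3,64/3] z:[16,20] -> hit [16,17], descend [1, 3]
    N1 x:[28/3,17] y:[50/3,64/3] z:[16,20] -> hit [50/3,17] leaf, test {P8@t=50/3, P10(miss)}
    N3 x:[34/3,46/3] y:[38/3,44/3] z:[56/3,59/3] -> miss, prune
  N7 x:[16,20] y:[11,15] z:[22,89/3] -> miss, prune
  N10 x:[16,61/3] y:[34/3,20] z:[16,64/3] -> hit [16,20], descend [4, 11]
    N4 x:[50/3,55/3] y:[34/3,40/3] z:[19,21] -> miss, prune
    N11 x:[16,61/3] y:[12,20] z:[16,64/3] -> hit [16,20] leaf, test {P4@t=59/3, P9(miss)}
  N12 x:[35/3,17] y:[12,49/3] z:[76/3,30] -> miss, prune

Summary -> nodes [0, 6, 1, 3, 7, 10, 4, 11, 12]; box-tests=9; leaf-entries=2; first=P8

== RESULT ==
2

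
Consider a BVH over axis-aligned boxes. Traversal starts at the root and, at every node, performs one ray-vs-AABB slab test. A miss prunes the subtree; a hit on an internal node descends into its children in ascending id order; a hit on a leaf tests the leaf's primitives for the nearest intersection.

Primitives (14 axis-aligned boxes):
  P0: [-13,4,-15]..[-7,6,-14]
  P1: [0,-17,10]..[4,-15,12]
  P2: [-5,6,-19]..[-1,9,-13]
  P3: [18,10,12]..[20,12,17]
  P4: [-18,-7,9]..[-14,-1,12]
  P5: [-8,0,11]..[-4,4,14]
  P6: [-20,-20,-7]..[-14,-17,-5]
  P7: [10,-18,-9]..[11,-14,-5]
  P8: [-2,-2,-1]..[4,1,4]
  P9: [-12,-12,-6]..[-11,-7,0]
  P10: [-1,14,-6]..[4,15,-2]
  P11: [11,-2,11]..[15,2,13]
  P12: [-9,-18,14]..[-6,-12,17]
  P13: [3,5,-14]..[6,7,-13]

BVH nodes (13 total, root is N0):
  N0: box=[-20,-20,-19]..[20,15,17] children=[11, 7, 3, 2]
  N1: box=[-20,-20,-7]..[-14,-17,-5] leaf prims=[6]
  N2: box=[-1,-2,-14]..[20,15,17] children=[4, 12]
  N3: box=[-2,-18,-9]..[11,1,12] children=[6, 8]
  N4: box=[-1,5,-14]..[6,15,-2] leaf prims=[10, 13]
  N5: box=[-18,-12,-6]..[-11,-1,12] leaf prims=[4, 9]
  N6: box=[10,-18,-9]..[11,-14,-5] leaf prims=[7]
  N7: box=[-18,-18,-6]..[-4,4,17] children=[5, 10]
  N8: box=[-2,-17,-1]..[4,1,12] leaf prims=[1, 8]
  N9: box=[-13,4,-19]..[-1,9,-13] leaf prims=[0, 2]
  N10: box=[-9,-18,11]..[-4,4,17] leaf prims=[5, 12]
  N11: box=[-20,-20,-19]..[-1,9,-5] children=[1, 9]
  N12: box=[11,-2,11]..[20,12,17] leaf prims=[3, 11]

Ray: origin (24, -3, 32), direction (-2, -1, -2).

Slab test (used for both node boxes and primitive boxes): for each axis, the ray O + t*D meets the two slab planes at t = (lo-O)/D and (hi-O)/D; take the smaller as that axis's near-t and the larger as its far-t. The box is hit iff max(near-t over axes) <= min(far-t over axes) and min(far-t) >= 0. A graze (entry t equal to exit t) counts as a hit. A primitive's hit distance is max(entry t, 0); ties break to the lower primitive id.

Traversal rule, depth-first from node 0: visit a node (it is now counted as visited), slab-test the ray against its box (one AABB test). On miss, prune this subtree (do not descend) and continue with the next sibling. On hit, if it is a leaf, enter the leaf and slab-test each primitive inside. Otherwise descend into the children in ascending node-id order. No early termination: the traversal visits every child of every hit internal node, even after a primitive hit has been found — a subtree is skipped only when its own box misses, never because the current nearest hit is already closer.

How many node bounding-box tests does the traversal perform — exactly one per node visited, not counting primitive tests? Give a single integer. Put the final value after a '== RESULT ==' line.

Traverse from the root:
N0 x:[2,22] y:[-18,17] z:[15/2,51/2] -> hit [15/2,17], descend [2, 3, 7, 11]
  N2 x:[2,25/2] y:[-18,-1] z:[15/2,23] -> miss, prune
  N3 x:[13/2,13] y:[-4,15] z:[10,41/2] -> hit [10,13], descend [6, 8]
    N6 x:[13/2,7] y:[11,15] z:[37/2,41/2] -> miss, prune
    N8 x:[10,13] y:[-4,14] z:[10,33/2] -> hit [10,13] leaf, test {P1(miss), P8(miss)}
  N7 x:[14,21] y:[-7,15] z:[15/2,19] -> hit [14,15], descend [5, 10]
    N5 x:[35/2,21] y:[-2,9] z:[10,19] -> miss, prune
    N10 x:[14,33/2] y:[-7,15] z:[15/2,21/2] -> miss, prune
  N11 x:[25/2,22] y:[-12,17] z:[37/2,51/2] -> miss, prune

Summary -> nodes [0, 2, 3, 6, 8, 7, 5, 10, 11]; box-tests=9; leaf-entries=1; first=miss

== RESULT ==
9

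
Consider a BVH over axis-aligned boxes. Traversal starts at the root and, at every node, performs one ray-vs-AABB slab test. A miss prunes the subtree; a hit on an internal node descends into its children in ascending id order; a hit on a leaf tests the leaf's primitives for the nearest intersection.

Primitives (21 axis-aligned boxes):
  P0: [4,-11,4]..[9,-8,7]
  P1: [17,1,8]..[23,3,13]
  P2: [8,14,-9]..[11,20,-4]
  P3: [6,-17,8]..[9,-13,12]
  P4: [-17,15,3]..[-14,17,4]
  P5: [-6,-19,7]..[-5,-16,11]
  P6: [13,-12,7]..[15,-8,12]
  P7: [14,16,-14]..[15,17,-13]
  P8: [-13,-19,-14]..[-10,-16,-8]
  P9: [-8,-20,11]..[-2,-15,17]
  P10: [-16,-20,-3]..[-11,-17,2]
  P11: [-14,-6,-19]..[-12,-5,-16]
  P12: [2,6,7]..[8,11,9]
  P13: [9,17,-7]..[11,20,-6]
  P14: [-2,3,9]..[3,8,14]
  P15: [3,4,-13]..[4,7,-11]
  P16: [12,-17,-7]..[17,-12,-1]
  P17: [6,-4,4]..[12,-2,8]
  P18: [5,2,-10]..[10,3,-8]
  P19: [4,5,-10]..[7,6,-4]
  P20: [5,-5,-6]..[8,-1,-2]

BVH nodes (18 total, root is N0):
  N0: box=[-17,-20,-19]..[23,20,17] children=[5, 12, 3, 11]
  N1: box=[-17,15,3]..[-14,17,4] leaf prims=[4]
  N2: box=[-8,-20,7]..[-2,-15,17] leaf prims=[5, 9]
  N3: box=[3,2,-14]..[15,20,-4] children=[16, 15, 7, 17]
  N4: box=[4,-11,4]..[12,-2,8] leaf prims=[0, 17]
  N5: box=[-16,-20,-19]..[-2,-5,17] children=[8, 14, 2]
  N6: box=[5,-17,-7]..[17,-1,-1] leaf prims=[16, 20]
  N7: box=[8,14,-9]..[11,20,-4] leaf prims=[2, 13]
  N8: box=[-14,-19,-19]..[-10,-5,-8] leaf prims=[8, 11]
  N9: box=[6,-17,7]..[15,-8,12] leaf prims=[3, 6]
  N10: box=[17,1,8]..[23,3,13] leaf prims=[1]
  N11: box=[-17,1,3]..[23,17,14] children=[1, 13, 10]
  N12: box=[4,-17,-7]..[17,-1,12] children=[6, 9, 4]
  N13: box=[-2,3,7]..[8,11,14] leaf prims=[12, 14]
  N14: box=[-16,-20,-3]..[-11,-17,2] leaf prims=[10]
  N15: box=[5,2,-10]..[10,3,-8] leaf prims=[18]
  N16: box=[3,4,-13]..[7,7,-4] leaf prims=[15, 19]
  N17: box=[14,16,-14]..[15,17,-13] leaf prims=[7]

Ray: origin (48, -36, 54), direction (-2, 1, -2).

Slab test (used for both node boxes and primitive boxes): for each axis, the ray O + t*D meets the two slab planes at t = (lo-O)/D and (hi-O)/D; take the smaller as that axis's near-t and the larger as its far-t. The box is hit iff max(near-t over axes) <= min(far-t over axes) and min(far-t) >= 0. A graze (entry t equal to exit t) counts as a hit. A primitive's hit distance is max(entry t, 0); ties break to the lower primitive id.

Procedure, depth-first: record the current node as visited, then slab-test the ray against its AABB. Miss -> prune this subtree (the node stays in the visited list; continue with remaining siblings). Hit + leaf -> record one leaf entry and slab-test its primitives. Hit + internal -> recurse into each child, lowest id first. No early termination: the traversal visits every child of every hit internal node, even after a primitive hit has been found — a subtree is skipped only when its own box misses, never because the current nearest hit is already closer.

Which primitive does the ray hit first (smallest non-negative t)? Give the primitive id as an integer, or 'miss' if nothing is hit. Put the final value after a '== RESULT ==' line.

Trace the traversal:
N0 x:[25/2,65/2] y:[16,56] z:[37/2,73/2] -> hit [37/2,65/2], descend [3, 5, 11, 12]
  N3 x:[33/2,45/2] y:[38,56] z:[29,34] -> miss, prune
  N5 x:[25,32] y:[16,31] z:[37/2,73/2] -> hit [25,31], descend [2, 8, 14]
    N2 x:[25,28] y:[16,21] z:[37/2,47/2] -> miss, prune
    N8 x:[29,31] y:[17,31] z:[31,73/2] -> hit [31,31] leaf, test {P8(miss), P11(miss)}
    N14 x:[59/2,32] y:[16,19] z:[26,57/2] -> miss, prune
  N11 x:[25/2,65/2] y:[37,53] z:[20,51/2] -> miss, prune
  N12 x:[31/2,22] y:[19,35] z:[21,61/2] -> hit [21,22], descend [4, 6, 9]
    N4 x:[18,22] y:[25,34] z:[23,25] -> miss, prune
    N6 x:[31/2,43/2] y:[19,35] z:[55/2,61/2] -> miss, prune
    N9 x:[33/2,21] y:[19,28] z:[21,47/2] -> hit [21,21] leaf, test {P3@t=21, P6(miss)}

11 AABB tests over nodes [0, 3, 5, 2, 8, 14, 11, 12, 4, 6, 9]; 2 leaves entered; closest P3.

== RESULT ==
3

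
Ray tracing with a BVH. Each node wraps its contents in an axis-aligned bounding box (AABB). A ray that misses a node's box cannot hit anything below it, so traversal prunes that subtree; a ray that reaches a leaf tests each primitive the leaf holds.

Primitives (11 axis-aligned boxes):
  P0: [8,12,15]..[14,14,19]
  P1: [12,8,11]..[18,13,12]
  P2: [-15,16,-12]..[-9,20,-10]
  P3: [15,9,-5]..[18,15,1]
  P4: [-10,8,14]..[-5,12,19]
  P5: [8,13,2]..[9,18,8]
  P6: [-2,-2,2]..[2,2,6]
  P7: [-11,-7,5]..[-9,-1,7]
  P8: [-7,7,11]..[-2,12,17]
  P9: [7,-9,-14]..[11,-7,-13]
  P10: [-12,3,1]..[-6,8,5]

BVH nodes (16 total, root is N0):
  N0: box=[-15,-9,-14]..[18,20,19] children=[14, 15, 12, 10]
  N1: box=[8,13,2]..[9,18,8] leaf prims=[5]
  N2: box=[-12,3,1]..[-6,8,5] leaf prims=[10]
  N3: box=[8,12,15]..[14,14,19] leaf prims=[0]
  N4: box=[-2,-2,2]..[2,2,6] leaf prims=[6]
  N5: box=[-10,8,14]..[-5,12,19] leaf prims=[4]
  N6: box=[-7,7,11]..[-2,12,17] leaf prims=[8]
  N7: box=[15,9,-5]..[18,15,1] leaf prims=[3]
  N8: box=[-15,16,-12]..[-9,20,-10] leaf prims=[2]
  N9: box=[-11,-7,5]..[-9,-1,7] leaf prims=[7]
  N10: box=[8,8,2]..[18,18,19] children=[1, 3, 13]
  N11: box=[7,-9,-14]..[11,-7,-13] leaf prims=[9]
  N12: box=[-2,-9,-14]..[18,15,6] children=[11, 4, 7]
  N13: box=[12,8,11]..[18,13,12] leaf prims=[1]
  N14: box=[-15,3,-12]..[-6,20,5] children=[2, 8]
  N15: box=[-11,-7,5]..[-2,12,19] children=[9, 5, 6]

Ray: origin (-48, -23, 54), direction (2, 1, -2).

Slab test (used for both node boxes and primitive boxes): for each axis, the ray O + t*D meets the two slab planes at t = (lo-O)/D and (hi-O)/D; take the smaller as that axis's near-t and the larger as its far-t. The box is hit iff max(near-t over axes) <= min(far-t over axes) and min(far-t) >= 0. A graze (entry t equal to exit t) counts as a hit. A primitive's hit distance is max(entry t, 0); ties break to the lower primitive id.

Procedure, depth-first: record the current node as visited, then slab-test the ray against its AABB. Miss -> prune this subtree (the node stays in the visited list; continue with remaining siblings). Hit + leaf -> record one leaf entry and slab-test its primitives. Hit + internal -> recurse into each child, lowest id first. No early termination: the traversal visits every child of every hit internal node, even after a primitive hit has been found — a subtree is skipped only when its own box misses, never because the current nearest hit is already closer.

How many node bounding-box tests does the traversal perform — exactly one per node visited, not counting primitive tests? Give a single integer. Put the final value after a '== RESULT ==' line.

Walk:
N0 x:[33/2,33] y:[14,43] z:[35/2,34] -> hit [35/2,33], descend [10, 12, 14, 15]
  N10 x:[28,33] y:[31,41] z:[35/2,26] -> miss, prune
  N12 x:[23,33] y:[14,38] z:[24,34] -> hit [24,33], descend [4, 7, 11]
    N4 x:[23,25] y:[21,25] z:[24,26] -> hit [24,25] leaf, test {P6@t=24}
    N7 x:[63/2,33] y:[32,38] z:[53/2,59/2] -> miss, prune
    N11 x:[55/2,59/2] y:[14,16] z:[67/2,34] -> miss, prune
  N14 x:[33/2,21] y:[26,43] z:[49/2,33] -> miss, prune
  N15 x:[37/2,23] y:[16,35] z:[35/2,49/2] -> hit [37/2,23], descend [5, 6, 9]
    N5 x:[19,43/2] y:[31,35] z:[35/2,20] -> miss, prune
    N6 x:[41/2,23] y:[30,35] z:[37/2,43/2] -> miss, prune
    N9 x:[37/2,39/2] y:[16,22] z:[47/2,49/2] -> miss, prune

Visited [0, 10, 12, 4, 7, 11, 14, 15, 5, 6, 9]. Tests: 11 box, 1 leaf. Nearest: P6.

== RESULT ==
11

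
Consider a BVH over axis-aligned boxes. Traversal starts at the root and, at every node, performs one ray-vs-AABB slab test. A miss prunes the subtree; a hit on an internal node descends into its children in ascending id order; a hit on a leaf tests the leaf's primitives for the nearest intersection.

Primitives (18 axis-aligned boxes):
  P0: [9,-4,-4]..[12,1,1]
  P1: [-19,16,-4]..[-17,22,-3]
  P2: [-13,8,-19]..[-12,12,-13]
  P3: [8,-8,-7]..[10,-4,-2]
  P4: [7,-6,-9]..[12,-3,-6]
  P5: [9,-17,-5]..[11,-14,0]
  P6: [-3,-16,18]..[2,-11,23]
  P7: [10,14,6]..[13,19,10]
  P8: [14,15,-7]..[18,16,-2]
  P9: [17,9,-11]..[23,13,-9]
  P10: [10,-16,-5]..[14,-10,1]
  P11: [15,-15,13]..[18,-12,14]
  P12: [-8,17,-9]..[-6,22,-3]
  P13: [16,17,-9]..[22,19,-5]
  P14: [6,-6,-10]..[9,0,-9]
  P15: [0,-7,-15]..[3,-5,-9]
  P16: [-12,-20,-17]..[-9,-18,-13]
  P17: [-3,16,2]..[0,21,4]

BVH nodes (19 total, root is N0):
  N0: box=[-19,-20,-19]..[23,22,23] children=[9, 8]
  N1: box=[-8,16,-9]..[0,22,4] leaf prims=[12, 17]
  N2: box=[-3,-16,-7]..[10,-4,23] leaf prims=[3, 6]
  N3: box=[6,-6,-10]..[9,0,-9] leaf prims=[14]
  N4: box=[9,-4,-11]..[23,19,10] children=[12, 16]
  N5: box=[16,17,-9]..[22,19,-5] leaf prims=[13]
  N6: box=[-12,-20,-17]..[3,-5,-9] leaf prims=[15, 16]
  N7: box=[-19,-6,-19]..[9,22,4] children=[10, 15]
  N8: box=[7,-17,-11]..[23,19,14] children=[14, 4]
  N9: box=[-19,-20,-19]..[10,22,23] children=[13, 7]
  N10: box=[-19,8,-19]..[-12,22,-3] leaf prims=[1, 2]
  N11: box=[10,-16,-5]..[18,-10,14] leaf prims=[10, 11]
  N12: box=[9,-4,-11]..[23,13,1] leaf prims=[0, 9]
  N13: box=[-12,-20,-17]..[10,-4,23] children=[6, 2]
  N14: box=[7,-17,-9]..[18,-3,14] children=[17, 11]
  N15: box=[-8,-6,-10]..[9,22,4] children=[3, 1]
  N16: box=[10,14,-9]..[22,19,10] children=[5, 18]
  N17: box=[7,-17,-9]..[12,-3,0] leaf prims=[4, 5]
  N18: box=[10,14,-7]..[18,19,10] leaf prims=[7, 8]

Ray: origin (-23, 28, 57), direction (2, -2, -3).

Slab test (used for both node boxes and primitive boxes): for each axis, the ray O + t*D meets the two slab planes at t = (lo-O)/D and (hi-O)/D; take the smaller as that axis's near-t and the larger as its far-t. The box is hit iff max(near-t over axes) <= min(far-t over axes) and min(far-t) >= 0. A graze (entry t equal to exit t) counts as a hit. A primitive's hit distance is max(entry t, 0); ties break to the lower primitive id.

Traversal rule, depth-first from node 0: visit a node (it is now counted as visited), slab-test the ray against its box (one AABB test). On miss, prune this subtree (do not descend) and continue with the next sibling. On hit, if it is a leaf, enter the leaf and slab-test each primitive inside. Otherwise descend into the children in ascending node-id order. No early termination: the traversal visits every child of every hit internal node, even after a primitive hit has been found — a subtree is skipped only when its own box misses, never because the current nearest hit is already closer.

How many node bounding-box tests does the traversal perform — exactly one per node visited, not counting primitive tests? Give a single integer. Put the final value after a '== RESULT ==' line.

Traverse from the root:
N0 x:[2,23] y:[3,24] z:[34/3,76/3] -> hit [34/3,23], descend [8, 9]
  N8 x:[15,23] y:[9/2,45/2] z:[43/3,68/3] -> hit [15,45/2], descend [4, 14]
    N4 x:[16,23] y:[9/2,16] z:[47/3,68/3] -> hit [16,16], descend [12, 16]
      N12 x:[16,23] y:[15/2,16] z:[56/3,68/3] -> miss, prune
      N16 x:[33/2,45/2] y:[9/2,7] z:[47/3,22] -> miss, prune
    N14 x:[15,41/2] y:[31/2,45/2] z:[43/3,22] -> hit [31/2,41/2], descend [11, 17]
      N11 x:[33/2,41/2] y:[19,22] z:[43/3,62/3] -> hit [19,41/2] leaf, test {P10(miss), P11(miss)}
      N17 x:[15,35/2] y:[31/2,45/2] z:[19,22] -> miss, prune
  N9 x:[2,33/2] y:[3,24] z:[34/3,76/3] -> hit [34/3,33/2], descend [7, 13]
    N7 x:[2,16] y:[3,17] z:[53/3,76/3] -> miss, prune
    N13 x:[11/2,33/2] y:[16,24] z:[34/3,74/3] -> hit [16,33/2], descend [2, 6]
      N2 x:[10,33/2] y:[16,22] z:[34/3,64/3] -> hit [16,33/2] leaf, test {P3(miss), P6(miss)}
      N6 x:[11/2,13] y:[33/2,24] z:[22,74/3] -> miss, prune

order=[0, 8, 4, 12, 16, 14, 11, 17, 9, 7, 13, 2, 6]  |boxes|=13  |leaves|=2  hit=miss

== RESULT ==
13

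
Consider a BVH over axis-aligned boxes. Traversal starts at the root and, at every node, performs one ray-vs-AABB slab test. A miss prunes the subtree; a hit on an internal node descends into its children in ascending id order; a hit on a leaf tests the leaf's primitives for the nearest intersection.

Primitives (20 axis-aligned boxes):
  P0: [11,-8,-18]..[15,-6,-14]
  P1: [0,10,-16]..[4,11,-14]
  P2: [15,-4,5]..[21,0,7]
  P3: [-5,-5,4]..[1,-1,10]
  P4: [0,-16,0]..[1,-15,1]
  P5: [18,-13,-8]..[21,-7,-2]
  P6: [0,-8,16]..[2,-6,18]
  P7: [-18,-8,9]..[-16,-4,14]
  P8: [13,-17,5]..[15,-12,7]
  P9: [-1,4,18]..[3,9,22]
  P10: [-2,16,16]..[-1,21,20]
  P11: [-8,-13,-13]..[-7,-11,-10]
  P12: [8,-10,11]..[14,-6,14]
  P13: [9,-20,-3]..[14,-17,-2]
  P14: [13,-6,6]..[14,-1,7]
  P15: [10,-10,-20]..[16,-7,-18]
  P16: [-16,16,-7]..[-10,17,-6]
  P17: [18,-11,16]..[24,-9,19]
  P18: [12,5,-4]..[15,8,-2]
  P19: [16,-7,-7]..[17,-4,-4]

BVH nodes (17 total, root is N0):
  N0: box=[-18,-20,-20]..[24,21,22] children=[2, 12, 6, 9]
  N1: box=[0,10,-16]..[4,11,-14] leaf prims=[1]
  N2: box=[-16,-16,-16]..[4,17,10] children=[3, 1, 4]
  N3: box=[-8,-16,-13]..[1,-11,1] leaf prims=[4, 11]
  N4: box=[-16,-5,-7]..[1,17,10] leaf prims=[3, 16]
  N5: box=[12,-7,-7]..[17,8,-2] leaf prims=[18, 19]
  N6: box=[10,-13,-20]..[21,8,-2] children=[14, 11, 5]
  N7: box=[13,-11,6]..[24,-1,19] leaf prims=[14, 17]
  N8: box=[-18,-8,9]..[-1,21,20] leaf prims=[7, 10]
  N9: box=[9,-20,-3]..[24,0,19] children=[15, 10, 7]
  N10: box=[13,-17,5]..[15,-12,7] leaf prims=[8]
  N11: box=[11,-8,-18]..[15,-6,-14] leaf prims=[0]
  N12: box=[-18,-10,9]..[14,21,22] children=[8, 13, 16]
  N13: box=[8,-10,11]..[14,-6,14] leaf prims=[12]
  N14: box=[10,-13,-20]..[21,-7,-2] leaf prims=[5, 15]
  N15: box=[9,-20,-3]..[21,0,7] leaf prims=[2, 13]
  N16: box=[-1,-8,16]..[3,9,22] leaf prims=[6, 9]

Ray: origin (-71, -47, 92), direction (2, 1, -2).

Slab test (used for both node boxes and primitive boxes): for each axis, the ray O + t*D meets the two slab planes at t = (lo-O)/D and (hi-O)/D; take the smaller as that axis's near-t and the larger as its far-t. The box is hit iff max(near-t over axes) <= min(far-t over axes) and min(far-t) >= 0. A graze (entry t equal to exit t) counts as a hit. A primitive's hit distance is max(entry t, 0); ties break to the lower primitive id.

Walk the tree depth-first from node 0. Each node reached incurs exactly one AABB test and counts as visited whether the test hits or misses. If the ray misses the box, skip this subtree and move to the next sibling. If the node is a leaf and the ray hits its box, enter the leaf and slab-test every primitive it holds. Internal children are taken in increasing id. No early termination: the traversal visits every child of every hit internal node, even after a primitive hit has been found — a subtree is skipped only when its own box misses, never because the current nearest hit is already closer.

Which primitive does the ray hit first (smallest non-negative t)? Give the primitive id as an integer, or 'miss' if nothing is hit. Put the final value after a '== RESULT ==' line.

Traverse from the root:
N0 x:[53/2,95/2] y:[27,68] z:[35,56] -> hit [35,95/2], descend [2, 6, 9, 12]
  N2 x:[55/2,75/2] y:[31,64] z:[41,54] -> miss, prune
  N6 x:[81/2,46] y:[34,55] z:[47,56] -> miss, prune
  N9 x:[40,95/2] y:[27,47] z:[73/2,95/2] -> hit [40,47], descend [7, 10, 15]
    N7 x:[42,95/2] y:[36,46] z:[73/2,43] -> hit [42,43] leaf, test {P14@t=85/2, P17(miss)}
    N10 x:[42,43] y:[30,35] z:[85/2,87/2] -> miss, prune
    N15 x:[40,46] y:[27,47] z:[85/2,95/2] -> hit [85/2,46] leaf, test {P2@t=43, P13(miss)}
  N12 x:[53/2,85/2] y:[37,68] z:[35,83/2] -> hit [37,83/2], descend [8, 13, 16]
    N8 x:[53/2,35] y:[39,68] z:[36,83/2] -> miss, prune
    N13 x:[79/2,85/2] y:[37,41] z:[39,81/2] -> hit [79/2,81/2] leaf, test {P12@t=79/2}
    N16 x:[35,37] y:[39,56] z:[35,38] -> miss, prune

Visited [0, 2, 6, 9, 7, 10, 15, 12, 8, 13, 16]. Tests: 11 box, 3 leaf. Nearest: P12.

== RESULT ==
12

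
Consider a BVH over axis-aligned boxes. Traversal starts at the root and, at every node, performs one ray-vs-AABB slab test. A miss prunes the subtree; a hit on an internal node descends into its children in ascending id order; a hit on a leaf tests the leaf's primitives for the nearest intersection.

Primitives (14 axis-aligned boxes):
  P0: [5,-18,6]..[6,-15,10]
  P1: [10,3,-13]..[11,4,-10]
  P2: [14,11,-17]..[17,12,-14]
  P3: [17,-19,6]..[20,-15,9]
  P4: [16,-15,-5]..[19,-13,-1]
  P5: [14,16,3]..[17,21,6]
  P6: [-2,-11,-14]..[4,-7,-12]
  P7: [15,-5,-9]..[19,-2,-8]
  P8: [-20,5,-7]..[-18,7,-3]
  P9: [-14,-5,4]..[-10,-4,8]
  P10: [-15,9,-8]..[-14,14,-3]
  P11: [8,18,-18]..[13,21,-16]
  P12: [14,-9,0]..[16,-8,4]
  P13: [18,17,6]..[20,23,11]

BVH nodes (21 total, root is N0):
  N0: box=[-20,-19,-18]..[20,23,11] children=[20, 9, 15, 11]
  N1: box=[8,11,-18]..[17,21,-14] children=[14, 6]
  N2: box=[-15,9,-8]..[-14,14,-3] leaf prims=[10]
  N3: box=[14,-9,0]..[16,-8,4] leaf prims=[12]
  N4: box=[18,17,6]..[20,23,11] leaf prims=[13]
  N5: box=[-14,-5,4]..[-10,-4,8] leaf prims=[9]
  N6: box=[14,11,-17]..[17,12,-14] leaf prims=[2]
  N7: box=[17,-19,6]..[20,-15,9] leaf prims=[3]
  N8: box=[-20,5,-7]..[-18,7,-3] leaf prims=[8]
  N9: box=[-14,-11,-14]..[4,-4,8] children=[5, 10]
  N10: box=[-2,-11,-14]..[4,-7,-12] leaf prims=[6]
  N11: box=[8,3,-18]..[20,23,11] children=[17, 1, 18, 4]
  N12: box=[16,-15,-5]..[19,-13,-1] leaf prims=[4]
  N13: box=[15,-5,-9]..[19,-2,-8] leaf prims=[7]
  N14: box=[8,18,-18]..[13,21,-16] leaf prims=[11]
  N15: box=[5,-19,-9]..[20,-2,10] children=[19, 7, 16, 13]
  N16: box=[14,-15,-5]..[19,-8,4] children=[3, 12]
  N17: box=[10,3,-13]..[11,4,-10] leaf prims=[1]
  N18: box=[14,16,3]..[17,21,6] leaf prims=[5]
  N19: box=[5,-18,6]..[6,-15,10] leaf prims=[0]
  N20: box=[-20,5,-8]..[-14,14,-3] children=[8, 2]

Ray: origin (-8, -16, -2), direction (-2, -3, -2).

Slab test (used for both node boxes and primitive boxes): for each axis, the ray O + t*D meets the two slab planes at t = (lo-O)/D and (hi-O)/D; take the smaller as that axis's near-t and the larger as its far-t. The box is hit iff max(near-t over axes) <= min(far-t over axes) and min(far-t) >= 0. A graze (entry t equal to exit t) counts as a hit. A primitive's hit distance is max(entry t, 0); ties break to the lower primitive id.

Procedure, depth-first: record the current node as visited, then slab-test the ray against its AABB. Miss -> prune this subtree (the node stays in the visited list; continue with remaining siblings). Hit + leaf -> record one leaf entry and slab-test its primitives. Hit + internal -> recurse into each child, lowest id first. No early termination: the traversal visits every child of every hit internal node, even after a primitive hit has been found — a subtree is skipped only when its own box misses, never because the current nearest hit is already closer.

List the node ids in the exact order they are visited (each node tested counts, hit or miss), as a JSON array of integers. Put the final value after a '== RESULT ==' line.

Walk:
N0 x:[-14,6] y:[-13,1] z:[-13/2,8] -> hit [-13/2,1], descend [9, 11, 15, 20]
  N9 x:[-6,3] y:[-4,-5/3] z:[-5,6] -> miss, prune
  N11 x:[-14,-8] y:[-13,-19/3] z:[-13/2,8] -> miss, prune
  N15 x:[-14,-13/2] y:[-14/3,1] z:[-6,7/2] -> miss, prune
  N20 x:[3,6] y:[-10,-7] z:[1/2,3] -> miss, prune

5 AABB tests over nodes [0, 9, 11, 15, 20]; 0 leaves entered; closest miss.

== RESULT ==
[0, 9, 11, 15, 20]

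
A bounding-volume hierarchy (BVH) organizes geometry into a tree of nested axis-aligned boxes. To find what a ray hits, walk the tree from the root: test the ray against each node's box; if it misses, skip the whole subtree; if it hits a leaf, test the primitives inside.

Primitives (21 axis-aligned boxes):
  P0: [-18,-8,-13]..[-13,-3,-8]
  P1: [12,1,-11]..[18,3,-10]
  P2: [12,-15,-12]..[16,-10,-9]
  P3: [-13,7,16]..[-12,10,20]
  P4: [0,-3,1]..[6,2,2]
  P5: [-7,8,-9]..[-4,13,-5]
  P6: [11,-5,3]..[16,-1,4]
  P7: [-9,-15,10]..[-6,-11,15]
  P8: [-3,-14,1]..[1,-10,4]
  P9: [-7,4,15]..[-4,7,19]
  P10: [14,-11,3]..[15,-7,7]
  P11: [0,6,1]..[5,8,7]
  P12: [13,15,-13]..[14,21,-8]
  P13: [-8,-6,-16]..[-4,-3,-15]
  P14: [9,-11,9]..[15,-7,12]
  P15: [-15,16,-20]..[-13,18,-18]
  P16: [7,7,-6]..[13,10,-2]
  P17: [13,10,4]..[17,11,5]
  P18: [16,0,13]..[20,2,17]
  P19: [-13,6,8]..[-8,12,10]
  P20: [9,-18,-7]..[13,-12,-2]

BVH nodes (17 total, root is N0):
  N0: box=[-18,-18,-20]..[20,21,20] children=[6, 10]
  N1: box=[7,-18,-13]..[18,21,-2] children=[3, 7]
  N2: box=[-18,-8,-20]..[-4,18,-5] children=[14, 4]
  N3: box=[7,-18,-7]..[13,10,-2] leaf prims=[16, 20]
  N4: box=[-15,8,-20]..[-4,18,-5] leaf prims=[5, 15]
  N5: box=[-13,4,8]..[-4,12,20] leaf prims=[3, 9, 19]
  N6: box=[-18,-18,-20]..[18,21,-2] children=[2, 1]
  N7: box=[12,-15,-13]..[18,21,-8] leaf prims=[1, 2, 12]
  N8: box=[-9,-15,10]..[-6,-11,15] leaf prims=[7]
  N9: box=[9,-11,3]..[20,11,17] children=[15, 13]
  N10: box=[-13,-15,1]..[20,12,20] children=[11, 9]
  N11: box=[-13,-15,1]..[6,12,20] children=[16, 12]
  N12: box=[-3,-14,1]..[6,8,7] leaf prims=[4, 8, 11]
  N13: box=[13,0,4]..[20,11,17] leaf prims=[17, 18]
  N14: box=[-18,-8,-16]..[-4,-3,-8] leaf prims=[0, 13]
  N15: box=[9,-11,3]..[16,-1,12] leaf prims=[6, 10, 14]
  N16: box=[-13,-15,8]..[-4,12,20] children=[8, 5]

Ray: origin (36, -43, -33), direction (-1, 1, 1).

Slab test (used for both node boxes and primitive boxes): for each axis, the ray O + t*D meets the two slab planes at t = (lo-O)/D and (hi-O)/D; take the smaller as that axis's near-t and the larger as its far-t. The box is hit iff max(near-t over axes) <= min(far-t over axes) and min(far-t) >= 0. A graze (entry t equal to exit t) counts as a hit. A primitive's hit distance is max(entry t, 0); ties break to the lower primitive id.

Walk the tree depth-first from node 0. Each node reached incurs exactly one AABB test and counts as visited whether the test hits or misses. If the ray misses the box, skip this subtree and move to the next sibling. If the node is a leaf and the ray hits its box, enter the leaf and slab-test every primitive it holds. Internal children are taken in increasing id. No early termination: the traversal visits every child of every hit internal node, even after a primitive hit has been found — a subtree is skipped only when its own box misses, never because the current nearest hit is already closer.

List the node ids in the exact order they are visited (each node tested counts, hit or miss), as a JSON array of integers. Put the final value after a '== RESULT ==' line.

Walk:
N0 x:[16,54] y:[25,64] z:[13,53] -> hit [25,53], descend [6, 10]
  N6 x:[18,54] y:[25,64] z:[13,31] -> hit [25,31], descend [1, 2]
    N1 x:[18,29] y:[25,64] z:[20,31] -> hit [25,29], descend [3, 7]
      N3 x:[23,29] y:[25,53] z:[26,31] -> hit [26,29] leaf, test {P16(miss), P20@t=26}
      N7 x:[18,24] y:[28,64] z:[20,25] -> miss, prune
    N2 x:[40,54] y:[35,61] z:[13,28] -> miss, prune
  N10 x:[16,49] y:[28,55] z:[34,53] -> hit [34,49], descend [9, 11]
    N9 x:[16,27] y:[32,54] z:[36,50] -> miss, prune
    N11 x:[30,49] y:[28,55] z:[34,53] -> hit [34,49], descend [12, 16]
      N12 x:[30,39] y:[29,51] z:[34,40] -> hit [34,39] leaf, test {P4(miss), P8(miss), P11(miss)}
      N16 x:[40,49] y:[28,55] z:[41,53] -> hit [41,49], descend [5, 8]
        N5 x:[40,49] y:[47,55] z:[41,53] -> hit [47,49] leaf, test {P3(miss), P9(miss), P19(miss)}
        N8 x:[42,45] y:[28,32] z:[43,48] -> miss, prune

13 AABB tests over nodes [0, 6, 1, 3, 7, 2, 10, 9, 11, 12, 16, 5, 8]; 3 leaves entered; closest P20.

== RESULT ==
[0, 6, 1, 3, 7, 2, 10, 9, 11, 12, 16, 5, 8]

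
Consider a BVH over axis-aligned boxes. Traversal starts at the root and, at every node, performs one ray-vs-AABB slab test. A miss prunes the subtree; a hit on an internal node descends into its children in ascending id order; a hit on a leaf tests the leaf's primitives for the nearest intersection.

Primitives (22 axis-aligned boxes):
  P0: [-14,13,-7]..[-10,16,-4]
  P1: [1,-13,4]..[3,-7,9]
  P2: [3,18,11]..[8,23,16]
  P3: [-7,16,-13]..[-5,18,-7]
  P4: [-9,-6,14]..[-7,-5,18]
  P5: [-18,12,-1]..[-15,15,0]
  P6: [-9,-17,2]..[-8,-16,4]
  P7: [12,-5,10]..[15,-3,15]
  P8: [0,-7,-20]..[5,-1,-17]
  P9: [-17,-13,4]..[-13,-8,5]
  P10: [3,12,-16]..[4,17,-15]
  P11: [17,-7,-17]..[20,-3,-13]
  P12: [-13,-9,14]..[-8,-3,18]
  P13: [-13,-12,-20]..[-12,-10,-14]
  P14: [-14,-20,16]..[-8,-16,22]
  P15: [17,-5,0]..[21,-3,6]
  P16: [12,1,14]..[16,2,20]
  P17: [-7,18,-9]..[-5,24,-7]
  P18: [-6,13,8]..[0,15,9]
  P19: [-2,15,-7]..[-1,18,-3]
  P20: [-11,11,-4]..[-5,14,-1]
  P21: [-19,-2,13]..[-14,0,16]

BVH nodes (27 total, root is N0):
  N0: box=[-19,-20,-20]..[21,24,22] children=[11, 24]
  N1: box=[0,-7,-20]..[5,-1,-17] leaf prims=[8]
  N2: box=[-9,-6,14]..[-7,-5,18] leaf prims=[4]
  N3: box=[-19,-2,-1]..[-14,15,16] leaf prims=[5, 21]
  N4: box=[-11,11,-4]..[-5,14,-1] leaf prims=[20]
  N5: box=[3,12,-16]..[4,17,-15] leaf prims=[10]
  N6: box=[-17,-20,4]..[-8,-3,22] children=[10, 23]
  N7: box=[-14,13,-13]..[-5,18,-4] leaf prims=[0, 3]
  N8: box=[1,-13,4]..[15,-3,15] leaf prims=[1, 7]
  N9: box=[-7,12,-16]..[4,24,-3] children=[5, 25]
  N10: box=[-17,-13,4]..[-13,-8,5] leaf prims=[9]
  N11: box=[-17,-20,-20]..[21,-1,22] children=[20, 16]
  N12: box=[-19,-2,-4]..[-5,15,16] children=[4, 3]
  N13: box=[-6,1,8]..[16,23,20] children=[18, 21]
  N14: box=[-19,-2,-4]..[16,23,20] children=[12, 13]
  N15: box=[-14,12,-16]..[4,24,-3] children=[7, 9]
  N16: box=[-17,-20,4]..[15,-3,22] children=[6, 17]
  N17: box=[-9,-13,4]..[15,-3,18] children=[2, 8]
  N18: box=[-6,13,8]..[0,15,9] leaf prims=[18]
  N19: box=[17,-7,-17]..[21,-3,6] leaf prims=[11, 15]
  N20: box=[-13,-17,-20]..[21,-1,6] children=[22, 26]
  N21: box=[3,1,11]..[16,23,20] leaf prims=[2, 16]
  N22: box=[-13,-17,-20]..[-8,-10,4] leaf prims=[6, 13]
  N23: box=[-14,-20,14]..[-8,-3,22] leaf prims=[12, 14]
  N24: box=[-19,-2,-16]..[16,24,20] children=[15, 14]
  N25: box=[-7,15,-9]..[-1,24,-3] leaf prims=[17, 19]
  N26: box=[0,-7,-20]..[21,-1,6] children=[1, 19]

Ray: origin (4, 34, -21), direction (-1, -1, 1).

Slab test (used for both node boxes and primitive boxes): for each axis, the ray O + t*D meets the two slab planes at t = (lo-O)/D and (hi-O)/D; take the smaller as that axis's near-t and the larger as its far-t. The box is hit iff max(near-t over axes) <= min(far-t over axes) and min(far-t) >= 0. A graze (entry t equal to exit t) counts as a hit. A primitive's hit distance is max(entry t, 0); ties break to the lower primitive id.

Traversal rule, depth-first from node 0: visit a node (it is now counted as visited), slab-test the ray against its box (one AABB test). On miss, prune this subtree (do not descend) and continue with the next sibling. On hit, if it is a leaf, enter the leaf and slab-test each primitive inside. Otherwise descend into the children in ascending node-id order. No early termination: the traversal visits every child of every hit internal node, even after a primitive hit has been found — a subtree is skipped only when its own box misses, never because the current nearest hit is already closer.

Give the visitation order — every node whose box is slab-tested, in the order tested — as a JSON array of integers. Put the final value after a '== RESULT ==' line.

Traverse from the root:
N0 x:[-17,23] y:[10,54] z:[1,43] -> hit [10,23], descend [11, 24]
  N11 x:[-17,21] y:[35,54] z:[1,43] -> miss, prune
  N24 x:[-12,23] y:[10,36] z:[5,41] -> hit [10,23], descend [14, 15]
    N14 x:[-12,23] y:[11,36] z:[17,41] -> hit [17,23], descend [12, 13]
      N12 x:[9,23] y:[19,36] z:[17,37] -> hit [19,23], descend [3, 4]
        N3 x:[18,23] y:[19,36] z:[20,37] -> hit [20,23] leaf, test {P5@t=20, P21(miss)}
        N4 x:[9,15] y:[20,23] z:[17,20] -> miss, prune
      N13 x:[-12,10] y:[11,33] z:[29,41] -> miss, prune
    N15 x:[0,18] y:[10,22] z:[5,18] -> hit [10,18], descend [7, 9]
      N7 x:[9,18] y:[16,21] z:[8,17] -> hit [16,17] leaf, test {P0(miss), P3(miss)}
      N9 x:[0,11] y:[10,22] z:[5,18] -> hit [10,11], descend [5, 25]
        N5 x:[0,1] y:[17,22] z:[5,6] -> miss, prune
        N25 x:[5,11] y:[10,19] z:[12,18] -> miss, prune

13 AABB tests over nodes [0, 11, 24, 14, 12, 3, 4, 13, 15, 7, 9, 5, 25]; 2 leaves entered; closest P5.

== RESULT ==
[0, 11, 24, 14, 12, 3, 4, 13, 15, 7, 9, 5, 25]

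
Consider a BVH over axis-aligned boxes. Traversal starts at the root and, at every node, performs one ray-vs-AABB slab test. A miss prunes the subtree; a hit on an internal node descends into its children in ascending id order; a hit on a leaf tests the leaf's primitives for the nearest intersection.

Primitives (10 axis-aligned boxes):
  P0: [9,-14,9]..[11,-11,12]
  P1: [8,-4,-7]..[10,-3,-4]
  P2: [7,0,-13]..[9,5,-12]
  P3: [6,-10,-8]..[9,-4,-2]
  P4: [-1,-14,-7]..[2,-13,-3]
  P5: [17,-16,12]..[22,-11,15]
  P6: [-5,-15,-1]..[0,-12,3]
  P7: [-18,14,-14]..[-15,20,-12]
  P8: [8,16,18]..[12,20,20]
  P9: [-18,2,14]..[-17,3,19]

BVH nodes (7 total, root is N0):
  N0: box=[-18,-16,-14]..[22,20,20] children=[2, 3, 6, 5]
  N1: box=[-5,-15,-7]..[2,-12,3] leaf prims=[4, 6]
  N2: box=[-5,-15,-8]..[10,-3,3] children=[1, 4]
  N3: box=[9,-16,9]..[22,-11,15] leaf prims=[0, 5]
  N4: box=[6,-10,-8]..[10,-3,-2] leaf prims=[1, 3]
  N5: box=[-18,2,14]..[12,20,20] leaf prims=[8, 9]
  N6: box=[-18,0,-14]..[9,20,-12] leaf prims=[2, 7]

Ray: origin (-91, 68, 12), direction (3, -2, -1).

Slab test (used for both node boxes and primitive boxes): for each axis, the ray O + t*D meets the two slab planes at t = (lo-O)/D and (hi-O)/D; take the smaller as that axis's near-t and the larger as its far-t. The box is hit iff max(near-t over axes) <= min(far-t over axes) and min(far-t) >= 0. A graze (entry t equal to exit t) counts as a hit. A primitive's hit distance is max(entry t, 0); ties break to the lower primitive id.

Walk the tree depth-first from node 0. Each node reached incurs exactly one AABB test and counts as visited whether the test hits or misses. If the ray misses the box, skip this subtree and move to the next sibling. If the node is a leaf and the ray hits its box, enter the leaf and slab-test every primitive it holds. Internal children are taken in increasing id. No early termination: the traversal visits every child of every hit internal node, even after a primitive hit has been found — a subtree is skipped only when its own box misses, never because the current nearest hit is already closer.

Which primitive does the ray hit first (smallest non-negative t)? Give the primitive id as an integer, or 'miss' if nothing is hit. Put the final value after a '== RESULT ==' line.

Traverse from the root:
N0 x:[73/3,113/3] y:[24,42] z:[-8,26] -> hit [73/3,26], descend [2, 3, 5, 6]
  N2 x:[86/3,101/3] y:[71/2,83/2] z:[9,20] -> miss, prune
  N3 x:[100/3,113/3] y:[79/2,42] z:[-3,3] -> miss, prune
  N5 x:[73/3,103/3] y:[24,33] z:[-8,-2] -> miss, prune
  N6 x:[73/3,100/3] y:[24,34] z:[24,26] -> hit [73/3,26] leaf, test {P2(miss), P7@t=73/3}

order=[0, 2, 3, 5, 6]  |boxes|=5  |leaves|=1  hit=P7

== RESULT ==
7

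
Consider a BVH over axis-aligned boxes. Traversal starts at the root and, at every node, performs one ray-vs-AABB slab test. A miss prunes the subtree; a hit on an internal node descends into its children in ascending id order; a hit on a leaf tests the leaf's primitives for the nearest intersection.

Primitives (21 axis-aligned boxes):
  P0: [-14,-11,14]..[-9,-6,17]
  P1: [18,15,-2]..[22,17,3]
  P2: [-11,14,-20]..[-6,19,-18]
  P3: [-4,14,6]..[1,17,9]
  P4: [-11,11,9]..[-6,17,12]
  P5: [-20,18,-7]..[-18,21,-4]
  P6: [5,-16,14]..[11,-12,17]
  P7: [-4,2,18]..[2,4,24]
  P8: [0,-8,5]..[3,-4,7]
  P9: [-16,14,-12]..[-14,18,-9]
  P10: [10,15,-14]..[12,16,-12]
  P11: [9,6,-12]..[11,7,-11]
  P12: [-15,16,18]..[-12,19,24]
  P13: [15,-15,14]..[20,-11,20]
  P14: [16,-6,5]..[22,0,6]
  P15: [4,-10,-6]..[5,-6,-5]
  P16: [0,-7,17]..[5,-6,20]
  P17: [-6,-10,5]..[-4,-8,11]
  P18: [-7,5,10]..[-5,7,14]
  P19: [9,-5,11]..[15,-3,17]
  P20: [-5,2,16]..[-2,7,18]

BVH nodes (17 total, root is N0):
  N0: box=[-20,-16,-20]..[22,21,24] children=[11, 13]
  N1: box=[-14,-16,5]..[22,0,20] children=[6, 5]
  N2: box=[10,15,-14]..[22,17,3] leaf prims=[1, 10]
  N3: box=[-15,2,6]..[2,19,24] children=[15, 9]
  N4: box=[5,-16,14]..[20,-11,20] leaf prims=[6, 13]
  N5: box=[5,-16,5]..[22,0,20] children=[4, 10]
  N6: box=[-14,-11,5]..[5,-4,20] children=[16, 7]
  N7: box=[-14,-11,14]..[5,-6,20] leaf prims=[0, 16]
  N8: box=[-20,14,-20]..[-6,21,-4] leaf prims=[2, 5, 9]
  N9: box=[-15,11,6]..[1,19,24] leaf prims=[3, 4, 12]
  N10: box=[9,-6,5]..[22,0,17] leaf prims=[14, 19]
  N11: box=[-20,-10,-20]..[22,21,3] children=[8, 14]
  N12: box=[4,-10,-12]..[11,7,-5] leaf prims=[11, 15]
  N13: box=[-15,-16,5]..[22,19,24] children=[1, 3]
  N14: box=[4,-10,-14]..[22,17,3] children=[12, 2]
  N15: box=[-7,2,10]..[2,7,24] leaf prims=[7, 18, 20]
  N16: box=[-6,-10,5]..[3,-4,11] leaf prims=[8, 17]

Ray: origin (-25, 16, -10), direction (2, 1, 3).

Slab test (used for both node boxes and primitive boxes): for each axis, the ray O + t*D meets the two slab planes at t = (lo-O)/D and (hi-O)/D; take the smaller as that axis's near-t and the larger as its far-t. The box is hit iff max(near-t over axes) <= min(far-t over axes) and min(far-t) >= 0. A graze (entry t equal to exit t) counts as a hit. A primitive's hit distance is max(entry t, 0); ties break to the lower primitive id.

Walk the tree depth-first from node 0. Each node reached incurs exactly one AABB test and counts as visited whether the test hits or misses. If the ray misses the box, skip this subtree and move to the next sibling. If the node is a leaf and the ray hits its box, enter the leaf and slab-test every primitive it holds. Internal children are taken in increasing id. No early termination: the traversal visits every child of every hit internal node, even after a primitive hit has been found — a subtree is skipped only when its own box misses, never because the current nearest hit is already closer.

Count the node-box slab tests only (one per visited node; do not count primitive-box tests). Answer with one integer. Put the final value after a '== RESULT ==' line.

Traverse from the root:
N0 x:[5/2,47/2] y:[-32,5] z:[-10/3,34/3] -> hit [5/2,5], descend [11, 13]
  N11 x:[5/2,47/2] y:[-26,5] z:[-10/3,13/3] -> hit [5/2,13/3], descend [8, 14]
    N8 x:[5/2,19/2] y:[-2,5] z:[-10/3,2] -> miss, prune
    N14 x:[29/2,47/2] y:[-26,1] z:[-4/3,13/3] -> miss, prune
  N13 x:[5,47/2] y:[-32,3] z:[5,34/3] -> miss, prune

order=[0, 11, 8, 14, 13]  |boxes|=5  |leaves|=0  hit=miss

== RESULT ==
5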